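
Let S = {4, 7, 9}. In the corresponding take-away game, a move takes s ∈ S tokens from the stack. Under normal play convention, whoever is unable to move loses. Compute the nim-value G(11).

G(0) = 0
G(1) = mex{} = 0
G(2) = mex{} = 0
G(3) = mex{} = 0
G(4) = mex{0} = 1
G(5) = mex{0} = 1
G(6) = mex{0} = 1
G(7) = mex{0,0} = 1
G(8) = mex{1,0} = 2
G(9) = mex{1,0,0} = 2
G(10) = mex{1,0,0} = 2
G(11) = mex{1,1,0} = 2

2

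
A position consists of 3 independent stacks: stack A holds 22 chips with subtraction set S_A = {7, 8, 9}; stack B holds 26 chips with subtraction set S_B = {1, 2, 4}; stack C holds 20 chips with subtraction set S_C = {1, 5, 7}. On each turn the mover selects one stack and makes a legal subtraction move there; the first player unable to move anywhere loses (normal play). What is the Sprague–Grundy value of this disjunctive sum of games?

2

Stack A, S = {7, 8, 9}:
n :  0  1  2  3  4  5  6  7  8  9 10 11 12 13 14 15 16 17 18 19 20 21 22
G :  0  0  0  0  0  0  0  1  1  1  1  1  1  1  2  2  0  0  0  0  0  0  0
G_A(22) = 0.
Stack B, S = {1, 2, 4}:
G(0) = 0
G(1) = mex{0} = 1
G(2) = mex{1,0} = 2
G(3) = mex{2,1} = 0
G(4) = mex{0,2,0} = 1
G(5) = mex{1,0,1} = 2
G(6) = mex{2,1,2} = 0
G(7) = mex{0,2,0} = 1
G(8) = mex{1,0,1} = 2
G(9) = mex{2,1,2} = 0
G(10) = mex{0,2,0} = 1
G(11) = mex{1,0,1} = 2
G(12) = mex{2,1,2} = 0
G(13) = mex{0,2,0} = 1
G(14) = mex{1,0,1} = 2
G(15) = mex{2,1,2} = 0
G(16) = mex{0,2,0} = 1
G(17) = mex{1,0,1} = 2
G(18) = mex{2,1,2} = 0
G(19) = mex{0,2,0} = 1
G(20) = mex{1,0,1} = 2
G(21) = mex{2,1,2} = 0
G(22) = mex{0,2,0} = 1
G(23) = mex{1,0,1} = 2
G(24) = mex{2,1,2} = 0
G(25) = mex{0,2,0} = 1
G(26) = mex{1,0,1} = 2
G_B(26) = 2.
Stack C, S = {1, 5, 7}:
G(0) = 0
G(1) = mex{0} = 1
G(2) = mex{1} = 0
G(3) = mex{0} = 1
G(4) = mex{1} = 0
G(5) = mex{0,0} = 1
G(6) = mex{1,1} = 0
G(7) = mex{0,0,0} = 1
G(8) = mex{1,1,1} = 0
G(9) = mex{0,0,0} = 1
G(10) = mex{1,1,1} = 0
G(11) = mex{0,0,0} = 1
G(12) = mex{1,1,1} = 0
G(13) = mex{0,0,0} = 1
G(14) = mex{1,1,1} = 0
G(15) = mex{0,0,0} = 1
G(16) = mex{1,1,1} = 0
G(17) = mex{0,0,0} = 1
G(18) = mex{1,1,1} = 0
G(19) = mex{0,0,0} = 1
G(20) = mex{1,1,1} = 0
G_C(20) = 0.
Combined Grundy value = 0 ⊕ 2 ⊕ 0 = 2.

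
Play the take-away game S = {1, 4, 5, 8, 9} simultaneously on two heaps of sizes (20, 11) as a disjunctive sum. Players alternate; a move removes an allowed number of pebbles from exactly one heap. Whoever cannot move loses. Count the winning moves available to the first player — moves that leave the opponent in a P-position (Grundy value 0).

2

All heaps use S = {1, 4, 5, 8, 9}:
n :  0  1  2  3  4  5  6  7  8  9 10 11 12 13 14 15 16 17 18 19 20
G :  0  1  0  1  2  3  2  3  4  5  4  5  0  1  0  1  2  3  2  3  4
Heap A: G(20) = 4.
Heap B: G(11) = 5.
Combined Grundy value = 4 ⊕ 5 = 1.
A winning move leaves total XOR = 0, i.e. changes one component's Grundy value g to g ⊕ X where X is the current total.
Heap A: need g' = 4⊕1 = 5. Options: 20−1→G=3, 20−4→G=2, 20−5→G=1, 20−8→G=0, 20−9→G=5. Hits: 1.
Heap B: need g' = 5⊕1 = 4. Options: 11−1→G=4, 11−4→G=3, 11−5→G=2, 11−8→G=1, 11−9→G=0. Hits: 1.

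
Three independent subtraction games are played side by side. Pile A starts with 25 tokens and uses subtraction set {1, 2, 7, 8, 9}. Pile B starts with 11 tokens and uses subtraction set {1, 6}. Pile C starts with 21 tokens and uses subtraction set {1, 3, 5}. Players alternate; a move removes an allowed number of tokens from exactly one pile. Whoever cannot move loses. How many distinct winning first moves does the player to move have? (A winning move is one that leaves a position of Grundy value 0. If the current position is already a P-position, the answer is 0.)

2

Pile A, S = {1, 2, 7, 8, 9}:
G(0) = 0
G(1) = mex{0} = 1
G(2) = mex{1,0} = 2
G(3) = mex{2,1} = 0
G(4) = mex{0,2} = 1
G(5) = mex{1,0} = 2
G(6) = mex{2,1} = 0
G(7) = mex{0,2,0} = 1
G(8) = mex{1,0,1,0} = 2
G(9) = mex{2,1,2,1,0} = 3
G(10) = mex{3,2,0,2,1} = 4
G(11) = mex{4,3,1,0,2} = 5
G(12) = mex{5,4,2,1,0} = 3
G(13) = mex{3,5,0,2,1} = 4
G(14) = mex{4,3,1,0,2} = 5
G(15) = mex{5,4,2,1,0} = 3
G(16) = mex{3,5,3,2,1} = 0
G(17) = mex{0,3,4,3,2} = 1
G(18) = mex{1,0,5,4,3} = 2
G(19) = mex{2,1,3,5,4} = 0
G(20) = mex{0,2,4,3,5} = 1
G(21) = mex{1,0,5,4,3} = 2
G(22) = mex{2,1,3,5,4} = 0
G(23) = mex{0,2,0,3,5} = 1
G(24) = mex{1,0,1,0,3} = 2
G(25) = mex{2,1,2,1,0} = 3
G_A(25) = 3.
Pile B, S = {1, 6}:
G(0) = 0
G(1) = mex{0} = 1
G(2) = mex{1} = 0
G(3) = mex{0} = 1
G(4) = mex{1} = 0
G(5) = mex{0} = 1
G(6) = mex{1,0} = 2
G(7) = mex{2,1} = 0
G(8) = mex{0,0} = 1
G(9) = mex{1,1} = 0
G(10) = mex{0,0} = 1
G(11) = mex{1,1} = 0
G_B(11) = 0.
Pile C, S = {1, 3, 5}:
G(0) = 0
G(1) = mex{0} = 1
G(2) = mex{1} = 0
G(3) = mex{0,0} = 1
G(4) = mex{1,1} = 0
G(5) = mex{0,0,0} = 1
G(6) = mex{1,1,1} = 0
G(7) = mex{0,0,0} = 1
G(8) = mex{1,1,1} = 0
G(9) = mex{0,0,0} = 1
G(10) = mex{1,1,1} = 0
G(11) = mex{0,0,0} = 1
G(12) = mex{1,1,1} = 0
G(13) = mex{0,0,0} = 1
G(14) = mex{1,1,1} = 0
G(15) = mex{0,0,0} = 1
G(16) = mex{1,1,1} = 0
G(17) = mex{0,0,0} = 1
G(18) = mex{1,1,1} = 0
G(19) = mex{0,0,0} = 1
G(20) = mex{1,1,1} = 0
G(21) = mex{0,0,0} = 1
G_C(21) = 1.
Combined Grundy value = 3 ⊕ 0 ⊕ 1 = 2.
A winning move leaves total XOR = 0, i.e. changes one component's Grundy value g to g ⊕ X where X is the current total.
Pile A: need g' = 3⊕2 = 1. Options: 25−1→G=2, 25−2→G=1, 25−7→G=2, 25−8→G=1, 25−9→G=0. Hits: 2.
Pile B: need g' = 0⊕2 = 2. Options: 11−1→G=1, 11−6→G=1. Hits: 0.
Pile C: need g' = 1⊕2 = 3. Options: 21−1→G=0, 21−3→G=0, 21−5→G=0. Hits: 0.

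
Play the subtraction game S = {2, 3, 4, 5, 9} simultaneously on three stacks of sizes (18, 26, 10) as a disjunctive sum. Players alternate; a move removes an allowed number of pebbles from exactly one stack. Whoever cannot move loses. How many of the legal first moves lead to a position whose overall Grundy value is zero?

All stacks use S = {2, 3, 4, 5, 9}:
n :  0  1  2  3  4  5  6  7  8  9 10 11 12 13 14 15 16 17 18 19 20 21 22 23 24 25 26
G :  0  0  1  1  2  2  3  0  0  1  1  2  2  3  0  0  1  1  2  2  3  0  0  1  1  2  2
Stack A: G(18) = 2.
Stack B: G(26) = 2.
Stack C: G(10) = 1.
Combined Grundy value = 2 ⊕ 2 ⊕ 1 = 1.
A winning move leaves total XOR = 0, i.e. changes one component's Grundy value g to g ⊕ X where X is the current total.
Stack A: need g' = 2⊕1 = 3. Options: 18−2→G=1, 18−3→G=0, 18−4→G=0, 18−5→G=3, 18−9→G=1. Hits: 1.
Stack B: need g' = 2⊕1 = 3. Options: 26−2→G=1, 26−3→G=1, 26−4→G=0, 26−5→G=0, 26−9→G=1. Hits: 0.
Stack C: need g' = 1⊕1 = 0. Options: 10−2→G=0, 10−3→G=0, 10−4→G=3, 10−5→G=2, 10−9→G=0. Hits: 3.

4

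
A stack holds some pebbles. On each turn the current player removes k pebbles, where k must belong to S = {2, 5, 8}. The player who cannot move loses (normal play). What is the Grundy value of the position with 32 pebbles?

G(0) = 0
G(1) = mex{} = 0
G(2) = mex{0} = 1
G(3) = mex{0} = 1
G(4) = mex{1} = 0
G(5) = mex{1,0} = 2
G(6) = mex{0,0} = 1
G(7) = mex{2,1} = 0
G(8) = mex{1,1,0} = 2
G(9) = mex{0,0,0} = 1
G(10) = mex{2,2,1} = 0
G(11) = mex{1,1,1} = 0
G(12) = mex{0,0,0} = 1
G(13) = mex{0,2,2} = 1
G(14) = mex{1,1,1} = 0
G(15) = mex{1,0,0} = 2
G(16) = mex{0,0,2} = 1
G(17) = mex{2,1,1} = 0
G(18) = mex{1,1,0} = 2
G(19) = mex{0,0,0} = 1
G(20) = mex{2,2,1} = 0
G(21) = mex{1,1,1} = 0
G(22) = mex{0,0,0} = 1
G(23) = mex{0,2,2} = 1
G(24) = mex{1,1,1} = 0
G(25) = mex{1,0,0} = 2
G(26) = mex{0,0,2} = 1
G(27) = mex{2,1,1} = 0
G(28) = mex{1,1,0} = 2
G(29) = mex{0,0,0} = 1
G(30) = mex{2,2,1} = 0
G(31) = mex{1,1,1} = 0
G(32) = mex{0,0,0} = 1

1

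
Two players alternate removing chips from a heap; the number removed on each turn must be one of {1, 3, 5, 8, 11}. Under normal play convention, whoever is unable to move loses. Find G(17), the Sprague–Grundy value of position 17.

n :  0  1  2  3  4  5  6  7  8  9 10 11 12 13 14 15 16 17
G :  0  1  0  1  0  1  0  1  2  3  2  3  2  3  2  3  0  1

1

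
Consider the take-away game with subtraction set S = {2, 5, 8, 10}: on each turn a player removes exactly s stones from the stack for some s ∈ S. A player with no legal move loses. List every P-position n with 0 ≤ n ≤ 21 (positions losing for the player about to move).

n :  0  1  2  3  4  5  6  7  8  9 10 11 12 13 14 15 16 17 18 19 20 21
G :  0  0  1  1  0  2  1  0  2  1  3  2  2  0  3  1  0  3  1  0  0  1
P-positions are exactly the n with G(n) = 0.

0, 1, 4, 7, 13, 16, 19, 20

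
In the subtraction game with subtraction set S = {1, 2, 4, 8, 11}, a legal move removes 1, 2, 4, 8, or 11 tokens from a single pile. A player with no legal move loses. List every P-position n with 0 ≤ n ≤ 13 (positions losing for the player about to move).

n :  0  1  2  3  4  5  6  7  8  9 10 11 12 13
G :  0  1  2  0  1  2  0  1  2  0  1  2  0  1
P-positions are exactly the n with G(n) = 0.

0, 3, 6, 9, 12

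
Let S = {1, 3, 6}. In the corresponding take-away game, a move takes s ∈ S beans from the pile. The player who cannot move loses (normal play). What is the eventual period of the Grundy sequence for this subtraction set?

G(0) = 0
G(1) = mex{0} = 1
G(2) = mex{1} = 0
G(3) = mex{0,0} = 1
G(4) = mex{1,1} = 0
G(5) = mex{0,0} = 1
G(6) = mex{1,1,0} = 2
G(7) = mex{2,0,1} = 3
G(8) = mex{3,1,0} = 2
G(9) = mex{2,2,1} = 0
G(10) = mex{0,3,0} = 1
G(11) = mex{1,2,1} = 0
G(12) = mex{0,0,2} = 1
G(13) = mex{1,1,3} = 0
G(14) = mex{0,0,2} = 1
G(15) = mex{1,1,0} = 2
G(16) = mex{2,0,1} = 3
G(17) = mex{3,1,0} = 2
G(18) = mex{2,2,1} = 0
G(19) = mex{0,3,0} = 1
G(n+9) = G(n) holds for n = 0,…,5 (a full window of length max(S) = 6), so the sequence is purely periodic with period 9.

9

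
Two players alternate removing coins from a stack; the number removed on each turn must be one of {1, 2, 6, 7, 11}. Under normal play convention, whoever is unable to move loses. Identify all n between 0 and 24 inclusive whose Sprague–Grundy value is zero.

n :  0  1  2  3  4  5  6  7  8  9 10 11 12 13 14 15 16 17 18 19 20 21 22 23 24
G :  0  1  2  0  1  2  3  4  0  1  2  3  0  1  2  3  0  1  2  3  0  1  2  3  0
P-positions are exactly the n with G(n) = 0.

0, 3, 8, 12, 16, 20, 24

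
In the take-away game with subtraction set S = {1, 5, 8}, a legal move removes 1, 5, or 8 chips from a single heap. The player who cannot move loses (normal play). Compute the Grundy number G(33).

n :  0  1  2  3  4  5  6  7  8  9 10 11 12 13 14 15 16 17 18 19 20 21 22 23 24 25 26 27 28 29 30 31 32 33
G :  0  1  0  1  0  1  0  1  2  3  2  3  2  0  1  0  1  0  1  0  1  2  3  2  3  2  0  1  0  1  0  1  0  1

1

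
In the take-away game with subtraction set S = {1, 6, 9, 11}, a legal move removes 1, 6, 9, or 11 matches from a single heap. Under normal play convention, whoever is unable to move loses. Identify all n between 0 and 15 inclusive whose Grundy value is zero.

0, 2, 4, 7, 12, 14

G(0) = 0
G(1) = mex{0} = 1
G(2) = mex{1} = 0
G(3) = mex{0} = 1
G(4) = mex{1} = 0
G(5) = mex{0} = 1
G(6) = mex{1,0} = 2
G(7) = mex{2,1} = 0
G(8) = mex{0,0} = 1
G(9) = mex{1,1,0} = 2
G(10) = mex{2,0,1} = 3
G(11) = mex{3,1,0,0} = 2
G(12) = mex{2,2,1,1} = 0
G(13) = mex{0,0,0,0} = 1
G(14) = mex{1,1,1,1} = 0
G(15) = mex{0,2,2,0} = 1
P-positions are exactly the n with G(n) = 0.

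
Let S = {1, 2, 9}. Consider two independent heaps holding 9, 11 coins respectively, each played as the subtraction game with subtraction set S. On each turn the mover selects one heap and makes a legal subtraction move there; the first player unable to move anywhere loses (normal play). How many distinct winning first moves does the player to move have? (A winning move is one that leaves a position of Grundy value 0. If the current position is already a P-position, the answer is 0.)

All heaps use S = {1, 2, 9}:
G(0) = 0
G(1) = mex{0} = 1
G(2) = mex{1,0} = 2
G(3) = mex{2,1} = 0
G(4) = mex{0,2} = 1
G(5) = mex{1,0} = 2
G(6) = mex{2,1} = 0
G(7) = mex{0,2} = 1
G(8) = mex{1,0} = 2
G(9) = mex{2,1,0} = 3
G(10) = mex{3,2,1} = 0
G(11) = mex{0,3,2} = 1
Heap A: G(9) = 3.
Heap B: G(11) = 1.
Combined Grundy value = 3 ⊕ 1 = 2.
A winning move leaves total XOR = 0, i.e. changes one component's Grundy value g to g ⊕ X where X is the current total.
Heap A: need g' = 3⊕2 = 1. Options: 9−1→G=2, 9−2→G=1, 9−9→G=0. Hits: 1.
Heap B: need g' = 1⊕2 = 3. Options: 11−1→G=0, 11−2→G=3, 11−9→G=2. Hits: 1.

2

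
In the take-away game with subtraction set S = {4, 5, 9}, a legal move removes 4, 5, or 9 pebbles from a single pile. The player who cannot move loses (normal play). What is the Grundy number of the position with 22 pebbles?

n :  0  1  2  3  4  5  6  7  8  9 10 11 12 13 14 15 16 17 18 19 20 21 22
G :  0  0  0  0  1  1  1  1  2  2  2  2  3  0  0  0  0  1  1  1  1  2  2

2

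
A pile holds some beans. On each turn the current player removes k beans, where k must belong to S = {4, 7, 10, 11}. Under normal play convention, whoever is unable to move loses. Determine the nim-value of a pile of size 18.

G(0) = 0
G(1) = mex{} = 0
G(2) = mex{} = 0
G(3) = mex{} = 0
G(4) = mex{0} = 1
G(5) = mex{0} = 1
G(6) = mex{0} = 1
G(7) = mex{0,0} = 1
G(8) = mex{1,0} = 2
G(9) = mex{1,0} = 2
G(10) = mex{1,0,0} = 2
G(11) = mex{1,1,0,0} = 2
G(12) = mex{2,1,0,0} = 3
G(13) = mex{2,1,0,0} = 3
G(14) = mex{2,1,1,0} = 3
G(15) = mex{2,2,1,1} = 0
G(16) = mex{3,2,1,1} = 0
G(17) = mex{3,2,1,1} = 0
G(18) = mex{3,2,2,1} = 0

0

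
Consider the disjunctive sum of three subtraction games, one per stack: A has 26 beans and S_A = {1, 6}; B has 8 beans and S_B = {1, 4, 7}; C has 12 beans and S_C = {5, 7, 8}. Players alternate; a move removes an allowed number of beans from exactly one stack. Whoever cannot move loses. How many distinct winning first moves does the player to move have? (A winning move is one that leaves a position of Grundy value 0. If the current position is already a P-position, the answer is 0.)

3

Stack A, S = {1, 6}:
n :  0  1  2  3  4  5  6  7  8  9 10 11 12 13 14 15 16 17 18 19 20 21 22 23 24 25 26
G :  0  1  0  1  0  1  2  0  1  0  1  0  1  2  0  1  0  1  0  1  2  0  1  0  1  0  1
G_A(26) = 1.
Stack B, S = {1, 4, 7}:
G(0) = 0
G(1) = mex{0} = 1
G(2) = mex{1} = 0
G(3) = mex{0} = 1
G(4) = mex{1,0} = 2
G(5) = mex{2,1} = 0
G(6) = mex{0,0} = 1
G(7) = mex{1,1,0} = 2
G(8) = mex{2,2,1} = 0
G_B(8) = 0.
Stack C, S = {5, 7, 8}:
n :  0  1  2  3  4  5  6  7  8  9 10 11 12
G :  0  0  0  0  0  1  1  1  1  1  2  2  2
G_C(12) = 2.
Combined Grundy value = 1 ⊕ 0 ⊕ 2 = 3.
A winning move leaves total XOR = 0, i.e. changes one component's Grundy value g to g ⊕ X where X is the current total.
Stack A: need g' = 1⊕3 = 2. Options: 26−1→G=0, 26−6→G=2. Hits: 1.
Stack B: need g' = 0⊕3 = 3. Options: 8−1→G=2, 8−4→G=2, 8−7→G=1. Hits: 0.
Stack C: need g' = 2⊕3 = 1. Options: 12−5→G=1, 12−7→G=1, 12−8→G=0. Hits: 2.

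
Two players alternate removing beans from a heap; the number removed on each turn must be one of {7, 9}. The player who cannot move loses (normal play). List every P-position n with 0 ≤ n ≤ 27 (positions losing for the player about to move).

n :  0  1  2  3  4  5  6  7  8  9 10 11 12 13 14 15 16 17 18 19 20 21 22 23 24 25 26 27
G :  0  0  0  0  0  0  0  1  1  1  1  1  1  1  2  2  0  0  0  0  0  0  0  1  1  1  1  1
P-positions are exactly the n with G(n) = 0.

0, 1, 2, 3, 4, 5, 6, 16, 17, 18, 19, 20, 21, 22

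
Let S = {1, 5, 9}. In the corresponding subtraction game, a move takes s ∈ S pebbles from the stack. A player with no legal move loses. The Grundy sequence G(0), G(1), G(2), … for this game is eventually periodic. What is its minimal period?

G(0) = 0
G(1) = mex{0} = 1
G(2) = mex{1} = 0
G(3) = mex{0} = 1
G(4) = mex{1} = 0
G(5) = mex{0,0} = 1
G(6) = mex{1,1} = 0
G(7) = mex{0,0} = 1
G(8) = mex{1,1} = 0
G(9) = mex{0,0,0} = 1
G(10) = mex{1,1,1} = 0
G(11) = mex{0,0,0} = 1
G(12) = mex{1,1,1} = 0
G(13) = mex{0,0,0} = 1
G(14) = mex{1,1,1} = 0
G(n+2) = G(n) holds for n = 0,…,8 (a full window of length max(S) = 9), so the sequence is purely periodic with period 2.

2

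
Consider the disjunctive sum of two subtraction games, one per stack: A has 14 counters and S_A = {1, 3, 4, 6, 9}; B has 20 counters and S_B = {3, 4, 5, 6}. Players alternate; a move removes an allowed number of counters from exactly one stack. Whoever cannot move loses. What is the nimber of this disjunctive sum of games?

Stack A, S = {1, 3, 4, 6, 9}:
G(0) = 0
G(1) = mex{0} = 1
G(2) = mex{1} = 0
G(3) = mex{0,0} = 1
G(4) = mex{1,1,0} = 2
G(5) = mex{2,0,1} = 3
G(6) = mex{3,1,0,0} = 2
G(7) = mex{2,2,1,1} = 0
G(8) = mex{0,3,2,0} = 1
G(9) = mex{1,2,3,1,0} = 4
G(10) = mex{4,0,2,2,1} = 3
G(11) = mex{3,1,0,3,0} = 2
G(12) = mex{2,4,1,2,1} = 0
G(13) = mex{0,3,4,0,2} = 1
G(14) = mex{1,2,3,1,3} = 0
G_A(14) = 0.
Stack B, S = {3, 4, 5, 6}:
G(0) = 0
G(1) = mex{} = 0
G(2) = mex{} = 0
G(3) = mex{0} = 1
G(4) = mex{0,0} = 1
G(5) = mex{0,0,0} = 1
G(6) = mex{1,0,0,0} = 2
G(7) = mex{1,1,0,0} = 2
G(8) = mex{1,1,1,0} = 2
G(9) = mex{2,1,1,1} = 0
G(10) = mex{2,2,1,1} = 0
G(11) = mex{2,2,2,1} = 0
G(12) = mex{0,2,2,2} = 1
G(13) = mex{0,0,2,2} = 1
G(14) = mex{0,0,0,2} = 1
G(15) = mex{1,0,0,0} = 2
G(16) = mex{1,1,0,0} = 2
G(17) = mex{1,1,1,0} = 2
G(18) = mex{2,1,1,1} = 0
G(19) = mex{2,2,1,1} = 0
G(20) = mex{2,2,2,1} = 0
G_B(20) = 0.
Combined Grundy value = 0 ⊕ 0 = 0.

0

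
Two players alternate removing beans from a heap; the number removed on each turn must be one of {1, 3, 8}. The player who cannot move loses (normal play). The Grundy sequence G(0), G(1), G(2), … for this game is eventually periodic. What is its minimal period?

G(0) = 0
G(1) = mex{0} = 1
G(2) = mex{1} = 0
G(3) = mex{0,0} = 1
G(4) = mex{1,1} = 0
G(5) = mex{0,0} = 1
G(6) = mex{1,1} = 0
G(7) = mex{0,0} = 1
G(8) = mex{1,1,0} = 2
G(9) = mex{2,0,1} = 3
G(10) = mex{3,1,0} = 2
G(11) = mex{2,2,1} = 0
G(12) = mex{0,3,0} = 1
G(13) = mex{1,2,1} = 0
G(14) = mex{0,0,0} = 1
G(15) = mex{1,1,1} = 0
G(16) = mex{0,0,2} = 1
G(17) = mex{1,1,3} = 0
G(18) = mex{0,0,2} = 1
G(19) = mex{1,1,0} = 2
G(20) = mex{2,0,1} = 3
G(21) = mex{3,1,0} = 2
G(22) = mex{2,2,1} = 0
G(23) = mex{0,3,0} = 1
G(n+11) = G(n) holds for n = 0,…,7 (a full window of length max(S) = 8), so the sequence is purely periodic with period 11.

11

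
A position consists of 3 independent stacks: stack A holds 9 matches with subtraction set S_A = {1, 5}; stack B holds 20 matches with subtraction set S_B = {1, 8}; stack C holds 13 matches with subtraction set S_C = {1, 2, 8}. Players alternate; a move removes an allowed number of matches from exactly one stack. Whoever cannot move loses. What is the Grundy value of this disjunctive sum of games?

Stack A, S = {1, 5}:
G(0) = 0
G(1) = mex{0} = 1
G(2) = mex{1} = 0
G(3) = mex{0} = 1
G(4) = mex{1} = 0
G(5) = mex{0,0} = 1
G(6) = mex{1,1} = 0
G(7) = mex{0,0} = 1
G(8) = mex{1,1} = 0
G(9) = mex{0,0} = 1
G_A(9) = 1.
Stack B, S = {1, 8}:
n :  0  1  2  3  4  5  6  7  8  9 10 11 12 13 14 15 16 17 18 19 20
G :  0  1  0  1  0  1  0  1  2  0  1  0  1  0  1  0  1  2  0  1  0
G_B(20) = 0.
Stack C, S = {1, 2, 8}:
n :  0  1  2  3  4  5  6  7  8  9 10 11 12 13
G :  0  1  2  0  1  2  0  1  2  0  1  2  0  1
G_C(13) = 1.
Combined Grundy value = 1 ⊕ 0 ⊕ 1 = 0.

0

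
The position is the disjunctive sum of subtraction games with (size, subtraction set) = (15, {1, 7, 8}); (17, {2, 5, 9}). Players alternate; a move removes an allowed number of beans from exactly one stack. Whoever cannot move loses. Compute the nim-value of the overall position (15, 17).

1

Stack A, S = {1, 7, 8}:
G(0) = 0
G(1) = mex{0} = 1
G(2) = mex{1} = 0
G(3) = mex{0} = 1
G(4) = mex{1} = 0
G(5) = mex{0} = 1
G(6) = mex{1} = 0
G(7) = mex{0,0} = 1
G(8) = mex{1,1,0} = 2
G(9) = mex{2,0,1} = 3
G(10) = mex{3,1,0} = 2
G(11) = mex{2,0,1} = 3
G(12) = mex{3,1,0} = 2
G(13) = mex{2,0,1} = 3
G(14) = mex{3,1,0} = 2
G(15) = mex{2,2,1} = 0
G_A(15) = 0.
Stack B, S = {2, 5, 9}:
n :  0  1  2  3  4  5  6  7  8  9 10 11 12 13 14 15 16 17
G :  0  0  1  1  0  2  1  0  0  1  1  0  2  1  0  0  1  1
G_B(17) = 1.
Combined Grundy value = 0 ⊕ 1 = 1.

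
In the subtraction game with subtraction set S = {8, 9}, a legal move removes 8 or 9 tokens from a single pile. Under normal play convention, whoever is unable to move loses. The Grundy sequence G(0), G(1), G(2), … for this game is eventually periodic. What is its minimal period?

17

n :  0  1  2  3  4  5  6  7  8  9 10 11 12 13 14 15 16 17 18 19 20 21 22 23 24 25 26 27 28 29 30 31 32 33 34 35
G :  0  0  0  0  0  0  0  0  1  1  1  1  1  1  1  1  2  0  0  0  0  0  0  0  0  1  1  1  1  1  1  1  1  2  0  0
G(n+17) = G(n) holds for n = 0,…,8 (a full window of length max(S) = 9), so the sequence is purely periodic with period 17.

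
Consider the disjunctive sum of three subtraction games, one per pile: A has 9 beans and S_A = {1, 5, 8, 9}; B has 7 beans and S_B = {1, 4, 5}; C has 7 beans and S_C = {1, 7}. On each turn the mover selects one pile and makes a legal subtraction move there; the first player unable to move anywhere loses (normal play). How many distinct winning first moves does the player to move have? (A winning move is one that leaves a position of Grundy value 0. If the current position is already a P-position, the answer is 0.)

Pile A, S = {1, 5, 8, 9}:
n : 0 1 2 3 4 5 6 7 8 9
G : 0 1 0 1 0 1 0 1 2 3
G_A(9) = 3.
Pile B, S = {1, 4, 5}:
n : 0 1 2 3 4 5 6 7
G : 0 1 0 1 2 3 2 3
G_B(7) = 3.
Pile C, S = {1, 7}:
G(0) = 0
G(1) = mex{0} = 1
G(2) = mex{1} = 0
G(3) = mex{0} = 1
G(4) = mex{1} = 0
G(5) = mex{0} = 1
G(6) = mex{1} = 0
G(7) = mex{0,0} = 1
G_C(7) = 1.
Combined Grundy value = 3 ⊕ 3 ⊕ 1 = 1.
A winning move leaves total XOR = 0, i.e. changes one component's Grundy value g to g ⊕ X where X is the current total.
Pile A: need g' = 3⊕1 = 2. Options: 9−1→G=2, 9−5→G=0, 9−8→G=1, 9−9→G=0. Hits: 1.
Pile B: need g' = 3⊕1 = 2. Options: 7−1→G=2, 7−4→G=1, 7−5→G=0. Hits: 1.
Pile C: need g' = 1⊕1 = 0. Options: 7−1→G=0, 7−7→G=0. Hits: 2.

4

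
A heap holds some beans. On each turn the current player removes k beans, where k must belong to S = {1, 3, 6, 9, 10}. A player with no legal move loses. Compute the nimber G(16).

G(0) = 0
G(1) = mex{0} = 1
G(2) = mex{1} = 0
G(3) = mex{0,0} = 1
G(4) = mex{1,1} = 0
G(5) = mex{0,0} = 1
G(6) = mex{1,1,0} = 2
G(7) = mex{2,0,1} = 3
G(8) = mex{3,1,0} = 2
G(9) = mex{2,2,1,0} = 3
G(10) = mex{3,3,0,1,0} = 2
G(11) = mex{2,2,1,0,1} = 3
G(12) = mex{3,3,2,1,0} = 4
G(13) = mex{4,2,3,0,1} = 5
G(14) = mex{5,3,2,1,0} = 4
G(15) = mex{4,4,3,2,1} = 0
G(16) = mex{0,5,2,3,2} = 1

1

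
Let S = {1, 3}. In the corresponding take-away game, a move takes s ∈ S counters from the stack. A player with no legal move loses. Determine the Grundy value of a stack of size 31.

1

G(0) = 0
G(1) = mex{0} = 1
G(2) = mex{1} = 0
G(3) = mex{0,0} = 1
G(4) = mex{1,1} = 0
G(5) = mex{0,0} = 1
G(6) = mex{1,1} = 0
G(7) = mex{0,0} = 1
G(8) = mex{1,1} = 0
G(9) = mex{0,0} = 1
G(10) = mex{1,1} = 0
G(11) = mex{0,0} = 1
G(12) = mex{1,1} = 0
G(13) = mex{0,0} = 1
G(14) = mex{1,1} = 0
G(15) = mex{0,0} = 1
G(16) = mex{1,1} = 0
G(17) = mex{0,0} = 1
G(18) = mex{1,1} = 0
G(19) = mex{0,0} = 1
G(20) = mex{1,1} = 0
G(21) = mex{0,0} = 1
G(22) = mex{1,1} = 0
G(23) = mex{0,0} = 1
G(24) = mex{1,1} = 0
G(25) = mex{0,0} = 1
G(26) = mex{1,1} = 0
G(27) = mex{0,0} = 1
G(28) = mex{1,1} = 0
G(29) = mex{0,0} = 1
G(30) = mex{1,1} = 0
G(31) = mex{0,0} = 1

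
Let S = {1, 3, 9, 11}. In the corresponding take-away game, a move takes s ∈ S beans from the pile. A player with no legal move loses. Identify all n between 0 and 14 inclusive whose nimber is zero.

0, 2, 4, 6, 8, 10, 12, 14

G(0) = 0
G(1) = mex{0} = 1
G(2) = mex{1} = 0
G(3) = mex{0,0} = 1
G(4) = mex{1,1} = 0
G(5) = mex{0,0} = 1
G(6) = mex{1,1} = 0
G(7) = mex{0,0} = 1
G(8) = mex{1,1} = 0
G(9) = mex{0,0,0} = 1
G(10) = mex{1,1,1} = 0
G(11) = mex{0,0,0,0} = 1
G(12) = mex{1,1,1,1} = 0
G(13) = mex{0,0,0,0} = 1
G(14) = mex{1,1,1,1} = 0
P-positions are exactly the n with G(n) = 0.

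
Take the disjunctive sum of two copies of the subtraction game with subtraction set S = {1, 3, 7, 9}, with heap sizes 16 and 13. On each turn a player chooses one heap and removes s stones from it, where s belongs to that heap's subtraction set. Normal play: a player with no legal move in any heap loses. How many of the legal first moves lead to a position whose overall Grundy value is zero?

All heaps use S = {1, 3, 7, 9}:
n :  0  1  2  3  4  5  6  7  8  9 10 11 12 13 14 15 16
G :  0  1  0  1  0  1  0  1  0  1  0  1  0  1  0  1  0
Heap A: G(16) = 0.
Heap B: G(13) = 1.
Combined Grundy value = 0 ⊕ 1 = 1.
A winning move leaves total XOR = 0, i.e. changes one component's Grundy value g to g ⊕ X where X is the current total.
Heap A: need g' = 0⊕1 = 1. Options: 16−1→G=1, 16−3→G=1, 16−7→G=1, 16−9→G=1. Hits: 4.
Heap B: need g' = 1⊕1 = 0. Options: 13−1→G=0, 13−3→G=0, 13−7→G=0, 13−9→G=0. Hits: 4.

8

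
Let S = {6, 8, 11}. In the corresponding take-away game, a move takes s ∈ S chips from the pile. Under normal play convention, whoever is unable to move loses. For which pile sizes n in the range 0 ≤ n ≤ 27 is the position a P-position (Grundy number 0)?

0, 1, 2, 3, 4, 5, 17, 18, 19, 20, 21, 22

G(0) = 0
G(1) = mex{} = 0
G(2) = mex{} = 0
G(3) = mex{} = 0
G(4) = mex{} = 0
G(5) = mex{} = 0
G(6) = mex{0} = 1
G(7) = mex{0} = 1
G(8) = mex{0,0} = 1
G(9) = mex{0,0} = 1
G(10) = mex{0,0} = 1
G(11) = mex{0,0,0} = 1
G(12) = mex{1,0,0} = 2
G(13) = mex{1,0,0} = 2
G(14) = mex{1,1,0} = 2
G(15) = mex{1,1,0} = 2
G(16) = mex{1,1,0} = 2
G(17) = mex{1,1,1} = 0
G(18) = mex{2,1,1} = 0
G(19) = mex{2,1,1} = 0
G(20) = mex{2,2,1} = 0
G(21) = mex{2,2,1} = 0
G(22) = mex{2,2,1} = 0
G(23) = mex{0,2,2} = 1
G(24) = mex{0,2,2} = 1
G(25) = mex{0,0,2} = 1
G(26) = mex{0,0,2} = 1
G(27) = mex{0,0,2} = 1
P-positions are exactly the n with G(n) = 0.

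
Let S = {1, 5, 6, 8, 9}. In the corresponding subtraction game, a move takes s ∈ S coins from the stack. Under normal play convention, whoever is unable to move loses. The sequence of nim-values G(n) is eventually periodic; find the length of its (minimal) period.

14

G(0) = 0
G(1) = mex{0} = 1
G(2) = mex{1} = 0
G(3) = mex{0} = 1
G(4) = mex{1} = 0
G(5) = mex{0,0} = 1
G(6) = mex{1,1,0} = 2
G(7) = mex{2,0,1} = 3
G(8) = mex{3,1,0,0} = 2
G(9) = mex{2,0,1,1,0} = 3
G(10) = mex{3,1,0,0,1} = 2
G(11) = mex{2,2,1,1,0} = 3
G(12) = mex{3,3,2,0,1} = 4
G(13) = mex{4,2,3,1,0} = 5
G(14) = mex{5,3,2,2,1} = 0
G(15) = mex{0,2,3,3,2} = 1
G(16) = mex{1,3,2,2,3} = 0
G(17) = mex{0,4,3,3,2} = 1
G(18) = mex{1,5,4,2,3} = 0
G(19) = mex{0,0,5,3,2} = 1
G(20) = mex{1,1,0,4,3} = 2
G(21) = mex{2,0,1,5,4} = 3
G(22) = mex{3,1,0,0,5} = 2
G(23) = mex{2,0,1,1,0} = 3
G(24) = mex{3,1,0,0,1} = 2
G(25) = mex{2,2,1,1,0} = 3
G(26) = mex{3,3,2,0,1} = 4
G(27) = mex{4,2,3,1,0} = 5
G(28) = mex{5,3,2,2,1} = 0
G(29) = mex{0,2,3,3,2} = 1
G(n+14) = G(n) holds for n = 0,…,8 (a full window of length max(S) = 9), so the sequence is purely periodic with period 14.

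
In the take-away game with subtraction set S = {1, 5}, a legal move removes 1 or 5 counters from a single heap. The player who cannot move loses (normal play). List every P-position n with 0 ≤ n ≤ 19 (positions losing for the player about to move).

0, 2, 4, 6, 8, 10, 12, 14, 16, 18

n :  0  1  2  3  4  5  6  7  8  9 10 11 12 13 14 15 16 17 18 19
G :  0  1  0  1  0  1  0  1  0  1  0  1  0  1  0  1  0  1  0  1
P-positions are exactly the n with G(n) = 0.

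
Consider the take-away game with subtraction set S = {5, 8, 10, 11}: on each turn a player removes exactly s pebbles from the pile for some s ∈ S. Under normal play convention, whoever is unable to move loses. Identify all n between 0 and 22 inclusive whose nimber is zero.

0, 1, 2, 3, 4, 16, 17, 18, 19, 20

G(0) = 0
G(1) = mex{} = 0
G(2) = mex{} = 0
G(3) = mex{} = 0
G(4) = mex{} = 0
G(5) = mex{0} = 1
G(6) = mex{0} = 1
G(7) = mex{0} = 1
G(8) = mex{0,0} = 1
G(9) = mex{0,0} = 1
G(10) = mex{1,0,0} = 2
G(11) = mex{1,0,0,0} = 2
G(12) = mex{1,0,0,0} = 2
G(13) = mex{1,1,0,0} = 2
G(14) = mex{1,1,0,0} = 2
G(15) = mex{2,1,1,0} = 3
G(16) = mex{2,1,1,1} = 0
G(17) = mex{2,1,1,1} = 0
G(18) = mex{2,2,1,1} = 0
G(19) = mex{2,2,1,1} = 0
G(20) = mex{3,2,2,1} = 0
G(21) = mex{0,2,2,2} = 1
G(22) = mex{0,2,2,2} = 1
P-positions are exactly the n with G(n) = 0.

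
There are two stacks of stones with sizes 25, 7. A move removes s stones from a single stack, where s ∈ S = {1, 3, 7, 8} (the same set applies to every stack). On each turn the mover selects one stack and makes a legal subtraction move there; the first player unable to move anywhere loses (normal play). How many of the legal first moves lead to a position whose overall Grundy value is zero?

2

All stacks use S = {1, 3, 7, 8}:
n :  0  1  2  3  4  5  6  7  8  9 10 11 12 13 14 15 16 17 18 19 20 21 22 23 24 25
G :  0  1  0  1  0  1  0  1  2  3  2  3  2  3  2  0  1  0  1  0  1  0  1  2  3  2
Stack A: G(25) = 2.
Stack B: G(7) = 1.
Combined Grundy value = 2 ⊕ 1 = 3.
A winning move leaves total XOR = 0, i.e. changes one component's Grundy value g to g ⊕ X where X is the current total.
Stack A: need g' = 2⊕3 = 1. Options: 25−1→G=3, 25−3→G=1, 25−7→G=1, 25−8→G=0. Hits: 2.
Stack B: need g' = 1⊕3 = 2. Options: 7−1→G=0, 7−3→G=0, 7−7→G=0. Hits: 0.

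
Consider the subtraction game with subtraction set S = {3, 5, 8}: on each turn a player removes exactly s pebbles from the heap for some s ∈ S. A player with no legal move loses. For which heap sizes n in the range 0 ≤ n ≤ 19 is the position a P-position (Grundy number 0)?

0, 1, 2, 11, 12, 13

n :  0  1  2  3  4  5  6  7  8  9 10 11 12 13 14 15 16 17 18 19
G :  0  0  0  1  1  1  2  2  2  3  3  0  0  0  1  1  1  2  2  2
P-positions are exactly the n with G(n) = 0.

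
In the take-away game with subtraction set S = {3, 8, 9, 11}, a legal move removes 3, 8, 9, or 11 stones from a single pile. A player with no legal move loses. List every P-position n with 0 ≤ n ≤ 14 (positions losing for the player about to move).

n :  0  1  2  3  4  5  6  7  8  9 10 11 12 13 14
G :  0  0  0  1  1  1  0  0  2  1  1  3  2  2  2
P-positions are exactly the n with G(n) = 0.

0, 1, 2, 6, 7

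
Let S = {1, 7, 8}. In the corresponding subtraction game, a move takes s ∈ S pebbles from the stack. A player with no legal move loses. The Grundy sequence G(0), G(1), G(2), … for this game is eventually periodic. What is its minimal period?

G(0) = 0
G(1) = mex{0} = 1
G(2) = mex{1} = 0
G(3) = mex{0} = 1
G(4) = mex{1} = 0
G(5) = mex{0} = 1
G(6) = mex{1} = 0
G(7) = mex{0,0} = 1
G(8) = mex{1,1,0} = 2
G(9) = mex{2,0,1} = 3
G(10) = mex{3,1,0} = 2
G(11) = mex{2,0,1} = 3
G(12) = mex{3,1,0} = 2
G(13) = mex{2,0,1} = 3
G(14) = mex{3,1,0} = 2
G(15) = mex{2,2,1} = 0
G(16) = mex{0,3,2} = 1
G(17) = mex{1,2,3} = 0
G(18) = mex{0,3,2} = 1
G(19) = mex{1,2,3} = 0
G(20) = mex{0,3,2} = 1
G(21) = mex{1,2,3} = 0
G(22) = mex{0,0,2} = 1
G(23) = mex{1,1,0} = 2
G(24) = mex{2,0,1} = 3
G(25) = mex{3,1,0} = 2
G(26) = mex{2,0,1} = 3
G(27) = mex{3,1,0} = 2
G(28) = mex{2,0,1} = 3
G(29) = mex{3,1,0} = 2
G(30) = mex{2,2,1} = 0
G(31) = mex{0,3,2} = 1
G(n+15) = G(n) holds for n = 0,…,7 (a full window of length max(S) = 8), so the sequence is purely periodic with period 15.

15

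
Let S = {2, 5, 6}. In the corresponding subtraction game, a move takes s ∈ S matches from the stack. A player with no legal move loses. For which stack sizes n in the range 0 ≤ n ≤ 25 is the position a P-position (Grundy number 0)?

n :  0  1  2  3  4  5  6  7  8  9 10 11 12 13 14 15 16 17 18 19 20 21 22 23 24 25
G :  0  0  1  1  0  2  1  3  0  2  1  0  0  1  1  0  2  1  3  0  2  1  0  0  1  1
P-positions are exactly the n with G(n) = 0.

0, 1, 4, 8, 11, 12, 15, 19, 22, 23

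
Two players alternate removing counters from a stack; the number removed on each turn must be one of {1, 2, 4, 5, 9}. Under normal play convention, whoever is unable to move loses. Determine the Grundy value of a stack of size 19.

0

n :  0  1  2  3  4  5  6  7  8  9 10 11 12 13 14 15 16 17 18 19
G :  0  1  2  0  1  2  0  1  2  3  4  5  3  0  1  2  0  1  2  0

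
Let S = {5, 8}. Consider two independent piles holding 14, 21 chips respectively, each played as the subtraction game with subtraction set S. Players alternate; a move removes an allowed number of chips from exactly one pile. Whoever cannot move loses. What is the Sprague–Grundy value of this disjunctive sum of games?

All piles use S = {5, 8}:
G(0) = 0
G(1) = mex{} = 0
G(2) = mex{} = 0
G(3) = mex{} = 0
G(4) = mex{} = 0
G(5) = mex{0} = 1
G(6) = mex{0} = 1
G(7) = mex{0} = 1
G(8) = mex{0,0} = 1
G(9) = mex{0,0} = 1
G(10) = mex{1,0} = 2
G(11) = mex{1,0} = 2
G(12) = mex{1,0} = 2
G(13) = mex{1,1} = 0
G(14) = mex{1,1} = 0
G(15) = mex{2,1} = 0
G(16) = mex{2,1} = 0
G(17) = mex{2,1} = 0
G(18) = mex{0,2} = 1
G(19) = mex{0,2} = 1
G(20) = mex{0,2} = 1
G(21) = mex{0,0} = 1
Pile A: G(14) = 0.
Pile B: G(21) = 1.
Combined Grundy value = 0 ⊕ 1 = 1.

1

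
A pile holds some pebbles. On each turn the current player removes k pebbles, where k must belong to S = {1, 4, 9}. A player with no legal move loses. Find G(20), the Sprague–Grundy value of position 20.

0

G(0) = 0
G(1) = mex{0} = 1
G(2) = mex{1} = 0
G(3) = mex{0} = 1
G(4) = mex{1,0} = 2
G(5) = mex{2,1} = 0
G(6) = mex{0,0} = 1
G(7) = mex{1,1} = 0
G(8) = mex{0,2} = 1
G(9) = mex{1,0,0} = 2
G(10) = mex{2,1,1} = 0
G(11) = mex{0,0,0} = 1
G(12) = mex{1,1,1} = 0
G(13) = mex{0,2,2} = 1
G(14) = mex{1,0,0} = 2
G(15) = mex{2,1,1} = 0
G(16) = mex{0,0,0} = 1
G(17) = mex{1,1,1} = 0
G(18) = mex{0,2,2} = 1
G(19) = mex{1,0,0} = 2
G(20) = mex{2,1,1} = 0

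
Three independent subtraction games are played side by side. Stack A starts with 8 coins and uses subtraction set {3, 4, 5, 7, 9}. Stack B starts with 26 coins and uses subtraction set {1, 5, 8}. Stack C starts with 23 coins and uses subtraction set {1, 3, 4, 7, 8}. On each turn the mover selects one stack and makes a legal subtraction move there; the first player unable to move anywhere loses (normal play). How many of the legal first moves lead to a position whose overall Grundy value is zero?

4

Stack A, S = {3, 4, 5, 7, 9}:
G(0) = 0
G(1) = mex{} = 0
G(2) = mex{} = 0
G(3) = mex{0} = 1
G(4) = mex{0,0} = 1
G(5) = mex{0,0,0} = 1
G(6) = mex{1,0,0} = 2
G(7) = mex{1,1,0,0} = 2
G(8) = mex{1,1,1,0} = 2
G_A(8) = 2.
Stack B, S = {1, 5, 8}:
n :  0  1  2  3  4  5  6  7  8  9 10 11 12 13 14 15 16 17 18 19 20 21 22 23 24 25 26
G :  0  1  0  1  0  1  0  1  2  3  2  3  2  0  1  0  1  0  1  0  1  2  3  2  3  2  0
G_B(26) = 0.
Stack C, S = {1, 3, 4, 7, 8}:
n :  0  1  2  3  4  5  6  7  8  9 10 11 12 13 14 15 16 17 18 19 20 21 22 23
G :  0  1  0  1  2  3  2  3  4  5  4  0  1  0  1  2  3  2  3  4  5  4  0  1
G_C(23) = 1.
Combined Grundy value = 2 ⊕ 0 ⊕ 1 = 3.
A winning move leaves total XOR = 0, i.e. changes one component's Grundy value g to g ⊕ X where X is the current total.
Stack A: need g' = 2⊕3 = 1. Options: 8−3→G=1, 8−4→G=1, 8−5→G=1, 8−7→G=0. Hits: 3.
Stack B: need g' = 0⊕3 = 3. Options: 26−1→G=2, 26−5→G=2, 26−8→G=1. Hits: 0.
Stack C: need g' = 1⊕3 = 2. Options: 23−1→G=0, 23−3→G=5, 23−4→G=4, 23−7→G=3, 23−8→G=2. Hits: 1.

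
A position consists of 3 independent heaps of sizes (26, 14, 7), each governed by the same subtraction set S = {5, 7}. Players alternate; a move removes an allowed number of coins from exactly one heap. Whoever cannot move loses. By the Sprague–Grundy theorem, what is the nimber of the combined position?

1

All heaps use S = {5, 7}:
G(0) = 0
G(1) = mex{} = 0
G(2) = mex{} = 0
G(3) = mex{} = 0
G(4) = mex{} = 0
G(5) = mex{0} = 1
G(6) = mex{0} = 1
G(7) = mex{0,0} = 1
G(8) = mex{0,0} = 1
G(9) = mex{0,0} = 1
G(10) = mex{1,0} = 2
G(11) = mex{1,0} = 2
G(12) = mex{1,1} = 0
G(13) = mex{1,1} = 0
G(14) = mex{1,1} = 0
G(15) = mex{2,1} = 0
G(16) = mex{2,1} = 0
G(17) = mex{0,2} = 1
G(18) = mex{0,2} = 1
G(19) = mex{0,0} = 1
G(20) = mex{0,0} = 1
G(21) = mex{0,0} = 1
G(22) = mex{1,0} = 2
G(23) = mex{1,0} = 2
G(24) = mex{1,1} = 0
G(25) = mex{1,1} = 0
G(26) = mex{1,1} = 0
Heap A: G(26) = 0.
Heap B: G(14) = 0.
Heap C: G(7) = 1.
Combined Grundy value = 0 ⊕ 0 ⊕ 1 = 1.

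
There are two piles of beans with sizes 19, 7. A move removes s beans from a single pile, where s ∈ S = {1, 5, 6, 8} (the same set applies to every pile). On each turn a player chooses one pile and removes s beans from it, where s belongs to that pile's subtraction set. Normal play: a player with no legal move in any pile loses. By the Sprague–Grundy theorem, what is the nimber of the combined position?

1

All piles use S = {1, 5, 6, 8}:
n :  0  1  2  3  4  5  6  7  8  9 10 11 12 13 14 15 16 17 18 19
G :  0  1  0  1  0  1  2  3  2  3  2  0  1  0  1  0  1  2  3  2
Pile A: G(19) = 2.
Pile B: G(7) = 3.
Combined Grundy value = 2 ⊕ 3 = 1.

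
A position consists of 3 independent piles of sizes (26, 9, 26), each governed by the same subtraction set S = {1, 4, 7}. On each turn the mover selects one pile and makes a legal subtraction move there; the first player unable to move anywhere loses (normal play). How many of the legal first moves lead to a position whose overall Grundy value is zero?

All piles use S = {1, 4, 7}:
n :  0  1  2  3  4  5  6  7  8  9 10 11 12 13 14 15 16 17 18 19 20 21 22 23 24 25 26
G :  0  1  0  1  2  0  1  2  0  1  0  1  2  0  1  2  0  1  0  1  2  0  1  2  0  1  0
Pile A: G(26) = 0.
Pile B: G(9) = 1.
Pile C: G(26) = 0.
Combined Grundy value = 0 ⊕ 1 ⊕ 0 = 1.
A winning move leaves total XOR = 0, i.e. changes one component's Grundy value g to g ⊕ X where X is the current total.
Pile A: need g' = 0⊕1 = 1. Options: 26−1→G=1, 26−4→G=1, 26−7→G=1. Hits: 3.
Pile B: need g' = 1⊕1 = 0. Options: 9−1→G=0, 9−4→G=0, 9−7→G=0. Hits: 3.
Pile C: need g' = 0⊕1 = 1. Options: 26−1→G=1, 26−4→G=1, 26−7→G=1. Hits: 3.

9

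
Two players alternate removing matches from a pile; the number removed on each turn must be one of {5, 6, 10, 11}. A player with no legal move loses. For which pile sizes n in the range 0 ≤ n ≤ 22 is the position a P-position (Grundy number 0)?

G(0) = 0
G(1) = mex{} = 0
G(2) = mex{} = 0
G(3) = mex{} = 0
G(4) = mex{} = 0
G(5) = mex{0} = 1
G(6) = mex{0,0} = 1
G(7) = mex{0,0} = 1
G(8) = mex{0,0} = 1
G(9) = mex{0,0} = 1
G(10) = mex{1,0,0} = 2
G(11) = mex{1,1,0,0} = 2
G(12) = mex{1,1,0,0} = 2
G(13) = mex{1,1,0,0} = 2
G(14) = mex{1,1,0,0} = 2
G(15) = mex{2,1,1,0} = 3
G(16) = mex{2,2,1,1} = 0
G(17) = mex{2,2,1,1} = 0
G(18) = mex{2,2,1,1} = 0
G(19) = mex{2,2,1,1} = 0
G(20) = mex{3,2,2,1} = 0
G(21) = mex{0,3,2,2} = 1
G(22) = mex{0,0,2,2} = 1
P-positions are exactly the n with G(n) = 0.

0, 1, 2, 3, 4, 16, 17, 18, 19, 20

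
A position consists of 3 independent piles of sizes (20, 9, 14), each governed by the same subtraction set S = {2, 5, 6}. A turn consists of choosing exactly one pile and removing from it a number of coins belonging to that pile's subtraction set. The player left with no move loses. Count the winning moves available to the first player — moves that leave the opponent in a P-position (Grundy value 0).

All piles use S = {2, 5, 6}:
n :  0  1  2  3  4  5  6  7  8  9 10 11 12 13 14 15 16 17 18 19 20
G :  0  0  1  1  0  2  1  3  0  2  1  0  0  1  1  0  2  1  3  0  2
Pile A: G(20) = 2.
Pile B: G(9) = 2.
Pile C: G(14) = 1.
Combined Grundy value = 2 ⊕ 2 ⊕ 1 = 1.
A winning move leaves total XOR = 0, i.e. changes one component's Grundy value g to g ⊕ X where X is the current total.
Pile A: need g' = 2⊕1 = 3. Options: 20−2→G=3, 20−5→G=0, 20−6→G=1. Hits: 1.
Pile B: need g' = 2⊕1 = 3. Options: 9−2→G=3, 9−5→G=0, 9−6→G=1. Hits: 1.
Pile C: need g' = 1⊕1 = 0. Options: 14−2→G=0, 14−5→G=2, 14−6→G=0. Hits: 2.

4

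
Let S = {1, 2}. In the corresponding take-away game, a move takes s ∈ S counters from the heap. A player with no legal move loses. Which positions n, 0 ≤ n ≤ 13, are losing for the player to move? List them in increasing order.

n :  0  1  2  3  4  5  6  7  8  9 10 11 12 13
G :  0  1  2  0  1  2  0  1  2  0  1  2  0  1
P-positions are exactly the n with G(n) = 0.

0, 3, 6, 9, 12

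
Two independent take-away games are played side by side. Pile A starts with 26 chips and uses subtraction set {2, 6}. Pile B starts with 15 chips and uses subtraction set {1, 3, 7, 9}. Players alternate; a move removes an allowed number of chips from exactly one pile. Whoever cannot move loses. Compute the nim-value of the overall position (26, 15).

0

Pile A, S = {2, 6}:
n :  0  1  2  3  4  5  6  7  8  9 10 11 12 13 14 15 16 17 18 19 20 21 22 23 24 25 26
G :  0  0  1  1  0  0  1  1  0  0  1  1  0  0  1  1  0  0  1  1  0  0  1  1  0  0  1
G_A(26) = 1.
Pile B, S = {1, 3, 7, 9}:
n :  0  1  2  3  4  5  6  7  8  9 10 11 12 13 14 15
G :  0  1  0  1  0  1  0  1  0  1  0  1  0  1  0  1
G_B(15) = 1.
Combined Grundy value = 1 ⊕ 1 = 0.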